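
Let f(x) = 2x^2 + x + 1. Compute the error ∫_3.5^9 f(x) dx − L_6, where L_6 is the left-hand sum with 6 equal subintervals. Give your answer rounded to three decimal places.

64.001

Exact integral: ∫_3.5^9 f(x) dx ≈ 497.29167.
L_6 ≈ 433.29051.
Error ≈ 497.29167 − 433.29051 ≈ 64.001.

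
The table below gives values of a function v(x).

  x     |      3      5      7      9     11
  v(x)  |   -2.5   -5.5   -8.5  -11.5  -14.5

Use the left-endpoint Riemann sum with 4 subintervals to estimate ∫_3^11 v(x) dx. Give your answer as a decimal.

Δx = 2.
Sum = 2·[(-2.5) + (-5.5) + (-8.5) + (-11.5)] = -56.

-56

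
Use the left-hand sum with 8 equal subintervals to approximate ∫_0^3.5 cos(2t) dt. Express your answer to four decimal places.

Δt = (3.5 − 0)/8 = 0.4375.
Left endpoints: 0, 0.4375, 0.875, 1.3125, 1.75, 2.1875, 2.625, 3.0625.
f(0) ≈ 1.0000, f(0.4375) ≈ 0.6410, f(0.875) ≈ -0.1782, f(1.3125) ≈ -0.8695, f(1.75) ≈ -0.9365, f(2.1875) ≈ -0.3310, f(2.625) ≈ 0.5121, f(3.0625) ≈ 0.9875.
Sum = Δt · [f(0) + f(0.4375) + f(0.875) + ...].
Sum ≈ 0.3611.

0.3611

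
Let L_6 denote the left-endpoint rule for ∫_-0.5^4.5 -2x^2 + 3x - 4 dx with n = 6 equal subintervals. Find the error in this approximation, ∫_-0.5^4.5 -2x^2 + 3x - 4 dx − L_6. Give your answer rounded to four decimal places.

Exact integral: ∫_-0.5^4.5 f(x) dx ≈ -50.833333.
L_6 ≈ -41.574074.
Error ≈ -50.833333 − (-41.574074) ≈ -9.2593.

-9.2593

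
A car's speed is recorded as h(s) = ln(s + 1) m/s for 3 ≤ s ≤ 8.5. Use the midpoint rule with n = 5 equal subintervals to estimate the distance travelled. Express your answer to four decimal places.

Δs = (8.5 − 3)/5 = 1.1.
Midpoints: 3.55, 4.65, 5.75, 6.85, 7.95.
h(3.55) ≈ 1.5151, h(4.65) ≈ 1.7317, h(5.75) ≈ 1.9095, h(6.85) ≈ 2.0605, h(7.95) ≈ 2.1917.
Sum = Δs · [h(3.55) + h(4.65) + h(5.75) + h(6.85) + h(7.95)].
Sum ≈ 10.3493.

10.3493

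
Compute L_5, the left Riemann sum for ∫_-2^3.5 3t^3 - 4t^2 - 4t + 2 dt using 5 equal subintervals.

-23.43

Δt = (3.5 − (-2))/5 = 1.1.
Left endpoints: -2, -0.9, 0.2, 1.3, 2.4.
f(-2) = -30, f(-0.9) = 0.173, f(0.2) = 1.064, f(1.3) = -3.369, f(2.4) = 10.832.
Sum = Δt · [f(-2) + f(-0.9) + f(0.2) + f(1.3) + f(2.4)].
Sum = -23.43.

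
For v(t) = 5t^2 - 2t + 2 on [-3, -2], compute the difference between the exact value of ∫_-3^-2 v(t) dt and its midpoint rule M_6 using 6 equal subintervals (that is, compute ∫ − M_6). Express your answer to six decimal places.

0.011574

Exact integral: ∫_-3^-2 v(t) dt ≈ 38.66666667.
M_6 ≈ 38.65509259.
Error ≈ 38.66666667 − 38.65509259 ≈ 0.011574.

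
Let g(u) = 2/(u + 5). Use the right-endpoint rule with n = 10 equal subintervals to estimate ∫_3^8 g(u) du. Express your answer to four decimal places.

Δu = (8 − 3)/10 = 0.5.
Right endpoints: 3.5, 4, 4.5, 5, 5.5, 6, 6.5, 7, 7.5, 8.
g(3.5) = 4/17, g(4) = 2/9, g(4.5) = 4/19, g(5) = 0.2, g(5.5) = 4/21, g(6) = 2/11, g(6.5) = 4/23, g(7) = 1/6, g(7.5) = 0.16, g(8) = 2/13.
Sum = Δu · [g(3.5) + g(4) + g(4.5) + ...].
Sum ≈ 0.9474.

0.9474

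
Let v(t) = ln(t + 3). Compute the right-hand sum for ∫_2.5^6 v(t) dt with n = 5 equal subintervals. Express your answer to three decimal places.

Δt = (6 − 2.5)/5 = 0.7.
Right endpoints: 3.2, 3.9, 4.6, 5.3, 6.
v(3.2) ≈ 1.825, v(3.9) ≈ 1.932, v(4.6) ≈ 2.028, v(5.3) ≈ 2.116, v(6) ≈ 2.197.
Sum = Δt · [v(3.2) + v(3.9) + v(4.6) + v(5.3) + v(6)].
Sum ≈ 7.068.

7.068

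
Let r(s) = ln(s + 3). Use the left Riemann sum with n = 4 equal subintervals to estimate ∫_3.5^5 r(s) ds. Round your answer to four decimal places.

2.9295

Δs = (5 − 3.5)/4 = 0.375.
Left endpoints: 3.5, 3.875, 4.25, 4.625.
r(3.5) ≈ 1.8718, r(3.875) ≈ 1.9279, r(4.25) ≈ 1.9810, r(4.625) ≈ 2.0314.
Sum = Δs · [r(3.5) + r(3.875) + r(4.25) + r(4.625)].
Sum ≈ 2.9295.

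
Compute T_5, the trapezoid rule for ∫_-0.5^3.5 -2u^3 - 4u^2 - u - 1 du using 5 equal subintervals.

-147.88

Δu = (3.5 − (-0.5))/5 = 0.8.
f(-0.5) = -1.25, f(0.3) = -1.714, f(1.1) = -9.602, f(1.9) = -31.058, f(2.7) = -72.226, f(3.5) = -139.25.
T_5 = (Δu/2)·[f(u_0) + 2f(u_1) + ... + 2f(u_{4}) + f(u_5)].
Sum = -147.88.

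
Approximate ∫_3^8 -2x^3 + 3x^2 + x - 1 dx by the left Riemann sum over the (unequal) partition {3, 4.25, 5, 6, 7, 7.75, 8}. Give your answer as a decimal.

-1179.078125

Subinterval widths: 1.25, 0.75, 1, 1, 0.75, 0.25.
Left endpoints: 3, 4.25, 5, 6, 7, 7.75.
f(3) = -25, f(4.25) = -96.09375, f(5) = -171, f(6) = -319, f(7) = -533, f(7.75) = -744.03125.
Sum = Σ Δx_i · f(x_i).
Sum = -1179.078125.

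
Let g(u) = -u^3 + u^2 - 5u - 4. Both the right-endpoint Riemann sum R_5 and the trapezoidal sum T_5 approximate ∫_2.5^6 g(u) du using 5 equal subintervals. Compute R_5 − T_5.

-65.84375

R_5 = -405.02.
T_5 = -339.17625.
R_5 − T_5 = -65.84375.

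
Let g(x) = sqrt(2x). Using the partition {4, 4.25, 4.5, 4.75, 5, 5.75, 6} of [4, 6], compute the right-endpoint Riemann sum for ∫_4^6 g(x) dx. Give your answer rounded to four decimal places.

Subinterval widths: 0.25, 0.25, 0.25, 0.25, 0.75, 0.25.
Right endpoints: 4.25, 4.5, 4.75, 5, 5.75, 6.
g(4.25) ≈ 2.9155, g(4.5) ≈ 3.0000, g(4.75) ≈ 3.0822, g(5) ≈ 3.1623, g(5.75) ≈ 3.3912, g(6) ≈ 3.4641.
Sum = Σ Δx_i · g(x_i).
Sum ≈ 6.4494.

6.4494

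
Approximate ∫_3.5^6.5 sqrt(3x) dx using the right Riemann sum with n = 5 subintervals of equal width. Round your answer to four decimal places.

Δx = (6.5 − 3.5)/5 = 0.6.
Right endpoints: 4.1, 4.7, 5.3, 5.9, 6.5.
f(4.1) ≈ 3.5071, f(4.7) ≈ 3.7550, f(5.3) ≈ 3.9875, f(5.9) ≈ 4.2071, f(6.5) ≈ 4.4159.
Sum = Δx · [f(4.1) + f(4.7) + f(5.3) + f(5.9) + f(6.5)].
Sum ≈ 11.9236.

11.9236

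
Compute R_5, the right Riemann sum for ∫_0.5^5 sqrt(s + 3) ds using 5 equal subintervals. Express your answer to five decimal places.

Δs = (5 − 0.5)/5 = 0.9.
Right endpoints: 1.4, 2.3, 3.2, 4.1, 5.
f(1.4) ≈ 2.09762, f(2.3) ≈ 2.30217, f(3.2) ≈ 2.48998, f(4.1) ≈ 2.66458, f(5) ≈ 2.82843.
Sum = Δs · [f(1.4) + f(2.3) + f(3.2) + f(4.1) + f(5)].
Sum ≈ 11.14450.

11.14450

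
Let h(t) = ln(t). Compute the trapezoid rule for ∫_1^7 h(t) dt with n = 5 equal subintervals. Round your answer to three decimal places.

Δt = (7 − 1)/5 = 1.2.
h(1) ≈ 0.000, h(2.2) ≈ 0.788, h(3.4) ≈ 1.224, h(4.6) ≈ 1.526, h(5.8) ≈ 1.758, h(7) ≈ 1.946.
T_5 = (Δt/2)·[h(t_0) + 2h(t_1) + ... + 2h(t_{4}) + h(t_5)].
Sum ≈ 7.523.

7.523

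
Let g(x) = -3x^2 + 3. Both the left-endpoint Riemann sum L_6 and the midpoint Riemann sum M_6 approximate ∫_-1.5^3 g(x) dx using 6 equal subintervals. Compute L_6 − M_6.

5.6953125

L_6 = -10.546875.
M_6 = -16.2421875.
L_6 − M_6 = 5.6953125.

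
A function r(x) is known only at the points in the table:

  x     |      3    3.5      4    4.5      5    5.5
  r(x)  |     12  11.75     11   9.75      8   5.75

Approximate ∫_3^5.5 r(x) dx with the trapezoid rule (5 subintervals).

24.6875

Δx = 0.5.
T_5 = (0.5/2)·[12 + 2·11.75 + 2·11 + 2·9.75 + 2·8 + 5.75] = 24.6875.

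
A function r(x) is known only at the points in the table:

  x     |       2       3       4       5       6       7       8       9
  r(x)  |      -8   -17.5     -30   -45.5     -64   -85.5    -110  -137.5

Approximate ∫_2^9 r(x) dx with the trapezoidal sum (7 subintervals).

Δx = 1.
T_7 = (1/2)·[(-8) + 2·(-17.5) + 2·(-30) + 2·(-45.5) + 2·(-64) + 2·(-85.5) + 2·(-110) + (-137.5)] = -425.25.

-425.25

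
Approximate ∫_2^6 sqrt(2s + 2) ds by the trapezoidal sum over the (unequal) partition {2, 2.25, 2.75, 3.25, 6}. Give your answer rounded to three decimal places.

12.514

Subinterval widths: 0.25, 0.5, 0.5, 2.75.
f(2) ≈ 2.449, f(2.25) ≈ 2.550, f(2.75) ≈ 2.739, f(3.25) ≈ 2.915, f(6) ≈ 3.742.
On each subinterval the trapezoid contributes (Δs_i/2)·[f(s_{i-1}) + f(s_i)].
Sum ≈ 12.514.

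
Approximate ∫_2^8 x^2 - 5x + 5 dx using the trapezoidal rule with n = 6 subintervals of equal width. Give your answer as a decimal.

49

Δx = (8 − 2)/6 = 1.
f(2) = -1, f(3) = -1, f(4) = 1, f(5) = 5, f(6) = 11, f(7) = 19, f(8) = 29.
T_6 = (Δx/2)·[f(x_0) + 2f(x_1) + ... + 2f(x_{5}) + f(x_6)].
Sum = 49.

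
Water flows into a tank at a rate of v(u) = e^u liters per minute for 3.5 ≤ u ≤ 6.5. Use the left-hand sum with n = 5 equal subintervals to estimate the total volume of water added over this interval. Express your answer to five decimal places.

Δu = (6.5 − 3.5)/5 = 0.6.
Left endpoints: 3.5, 4.1, 4.7, 5.3, 5.9.
v(3.5) ≈ 33.11545, v(4.1) ≈ 60.34029, v(4.7) ≈ 109.94717, v(5.3) ≈ 200.33681, v(5.9) ≈ 365.03747.
Sum = Δu · [v(3.5) + v(4.1) + v(4.7) + v(5.3) + v(5.9)].
Sum ≈ 461.26631.

461.26631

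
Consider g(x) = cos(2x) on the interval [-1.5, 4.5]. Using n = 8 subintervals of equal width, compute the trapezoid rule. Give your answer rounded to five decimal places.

Δx = (4.5 − (-1.5))/8 = 0.75.
g(-1.5) ≈ -0.98999, g(-0.75) ≈ 0.07074, g(0) ≈ 1.00000, g(0.75) ≈ 0.07074, g(1.5) ≈ -0.98999, g(2.25) ≈ -0.21080, g(3) ≈ 0.96017, g(3.75) ≈ 0.34664, g(4.5) ≈ -0.91113.
T_8 = (Δx/2)·[g(x_0) + 2g(x_1) + ... + 2g(x_{7}) + g(x_8)].
Sum ≈ 0.22270.

0.22270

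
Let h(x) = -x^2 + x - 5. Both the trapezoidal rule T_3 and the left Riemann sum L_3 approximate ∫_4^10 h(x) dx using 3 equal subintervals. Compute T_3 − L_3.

-78

T_3 = -304.
L_3 = -226.
T_3 − L_3 = -78.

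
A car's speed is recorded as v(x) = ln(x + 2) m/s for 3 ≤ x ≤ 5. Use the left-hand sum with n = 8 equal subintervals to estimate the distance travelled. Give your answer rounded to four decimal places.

3.5318

Δx = (5 − 3)/8 = 0.25.
Left endpoints: 3, 3.25, 3.5, 3.75, 4, 4.25, 4.5, 4.75.
v(3) ≈ 1.6094, v(3.25) ≈ 1.6582, v(3.5) ≈ 1.7047, v(3.75) ≈ 1.7492, v(4) ≈ 1.7918, v(4.25) ≈ 1.8326, v(4.5) ≈ 1.8718, v(4.75) ≈ 1.9095.
Sum = Δx · [v(3) + v(3.25) + v(3.5) + ...].
Sum ≈ 3.5318.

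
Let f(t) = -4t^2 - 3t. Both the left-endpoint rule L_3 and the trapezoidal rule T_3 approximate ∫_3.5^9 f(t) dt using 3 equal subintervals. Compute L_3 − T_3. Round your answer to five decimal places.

L_3 ≈ -763.0740741.
T_3 ≈ -1030.2824074.
L_3 − T_3 ≈ 267.20833.

267.20833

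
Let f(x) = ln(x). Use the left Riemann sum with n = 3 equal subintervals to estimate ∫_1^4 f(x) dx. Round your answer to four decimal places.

1.7918

Δx = (4 − 1)/3 = 1.
Left endpoints: 1, 2, 3.
f(1) ≈ 0.0000, f(2) ≈ 0.6931, f(3) ≈ 1.0986.
Sum = Δx · [f(1) + f(2) + f(3)].
Sum ≈ 1.7918.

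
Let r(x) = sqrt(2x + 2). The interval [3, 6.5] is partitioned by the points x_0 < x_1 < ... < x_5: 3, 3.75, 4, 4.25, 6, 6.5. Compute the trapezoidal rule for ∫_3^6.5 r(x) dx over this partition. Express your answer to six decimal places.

Subinterval widths: 0.75, 0.25, 0.25, 1.75, 0.5.
r(3) ≈ 2.828427, r(3.75) ≈ 3.082207, r(4) ≈ 3.162278, r(4.25) ≈ 3.240370, r(6) ≈ 3.741657, r(6.5) ≈ 3.872983.
On each subinterval the trapezoid contributes (Δx_i/2)·[r(x_{i-1}) + r(x_i)].
Sum ≈ 11.810314.

11.810314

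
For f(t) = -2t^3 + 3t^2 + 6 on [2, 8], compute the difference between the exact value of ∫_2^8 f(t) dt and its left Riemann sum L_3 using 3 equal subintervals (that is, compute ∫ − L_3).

-720

Exact integral: ∫_2^8 f(t) dt = -1500.
L_3 = -780.
Error = -1500 − (-780) = -720.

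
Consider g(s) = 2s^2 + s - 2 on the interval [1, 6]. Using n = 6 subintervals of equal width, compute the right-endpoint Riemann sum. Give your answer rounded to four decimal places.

183.2407

Δs = (6 − 1)/6 = 5/6.
Right endpoints: 11/6, 8/3, 3.5, 13/3, 31/6, 6.
g(11/6) = 59/9, g(8/3) = 134/9, g(3.5) = 26, g(13/3) = 359/9, g(31/6) = 509/9, g(6) = 76.
Sum = Δs · [g(11/6) + g(8/3) + g(3.5) + ...].
Sum ≈ 183.2407.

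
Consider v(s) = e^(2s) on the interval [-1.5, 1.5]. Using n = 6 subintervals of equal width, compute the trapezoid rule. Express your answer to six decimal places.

10.839107

Δs = (1.5 − (-1.5))/6 = 0.5.
v(-1.5) ≈ 0.049787, v(-1) ≈ 0.135335, v(-0.5) ≈ 0.367879, v(0) ≈ 1.000000, v(0.5) ≈ 2.718282, v(1) ≈ 7.389056, v(1.5) ≈ 20.085537.
T_6 = (Δs/2)·[v(s_0) + 2v(s_1) + ... + 2v(s_{5}) + v(s_6)].
Sum ≈ 10.839107.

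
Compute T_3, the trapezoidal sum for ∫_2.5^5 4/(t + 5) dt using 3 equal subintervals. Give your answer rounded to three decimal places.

1.153

Δt = (5 − 2.5)/3 = 5/6.
f(2.5) = 8/15, f(10/3) = 0.48, f(25/6) = 24/55, f(5) = 0.4.
T_3 = (Δt/2)·[f(t_0) + 2f(t_1) + 2f(t_2) + f(t_3)].
Sum ≈ 1.153.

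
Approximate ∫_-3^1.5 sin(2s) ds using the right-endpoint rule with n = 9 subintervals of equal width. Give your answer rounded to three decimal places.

Δs = (1.5 − (-3))/9 = 0.5.
Right endpoints: -2.5, -2, -1.5, -1, -0.5, 0, 0.5, 1, 1.5.
f(-2.5) ≈ 0.959, f(-2) ≈ 0.757, f(-1.5) ≈ -0.141, f(-1) ≈ -0.909, f(-0.5) ≈ -0.841, f(0) ≈ 0.000, f(0.5) ≈ 0.841, f(1) ≈ 0.909, f(1.5) ≈ 0.141.
Sum = Δs · [f(-2.5) + f(-2) + f(-1.5) + ...].
Sum ≈ 0.858.

0.858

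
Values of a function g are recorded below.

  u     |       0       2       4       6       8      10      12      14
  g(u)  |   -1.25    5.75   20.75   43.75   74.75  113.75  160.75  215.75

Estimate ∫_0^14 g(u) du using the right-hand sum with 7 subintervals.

Δu = 2.
Sum = 2·[5.75 + 20.75 + 43.75 + 74.75 + 113.75 + 160.75 + 215.75] = 1270.5.

1270.5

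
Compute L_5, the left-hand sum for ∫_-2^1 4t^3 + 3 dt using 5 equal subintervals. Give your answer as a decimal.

-17.88

Δt = (1 − (-2))/5 = 0.6.
Left endpoints: -2, -1.4, -0.8, -0.2, 0.4.
f(-2) = -29, f(-1.4) = -7.976, f(-0.8) = 0.952, f(-0.2) = 2.968, f(0.4) = 3.256.
Sum = Δt · [f(-2) + f(-1.4) + f(-0.8) + f(-0.2) + f(0.4)].
Sum = -17.88.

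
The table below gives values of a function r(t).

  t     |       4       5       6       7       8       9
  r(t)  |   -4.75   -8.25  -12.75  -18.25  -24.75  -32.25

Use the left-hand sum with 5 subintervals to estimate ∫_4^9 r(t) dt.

Δt = 1.
Sum = 1·[(-4.75) + (-8.25) + (-12.75) + (-18.25) + (-24.75)] = -68.75.

-68.75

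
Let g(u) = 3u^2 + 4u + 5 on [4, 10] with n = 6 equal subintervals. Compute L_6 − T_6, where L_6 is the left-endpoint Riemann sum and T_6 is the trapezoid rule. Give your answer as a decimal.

L_6 = 999.
T_6 = 1137.
L_6 − T_6 = -138.

-138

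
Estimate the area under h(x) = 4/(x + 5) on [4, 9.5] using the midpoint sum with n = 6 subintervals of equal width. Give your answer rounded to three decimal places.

1.907

Δx = (9.5 − 4)/6 = 11/12.
Midpoints: 107/24, 5.375, 151/24, 173/24, 8.125, 217/24.
h(107/24) = 96/227, h(5.375) = 32/83, h(151/24) = 96/271, h(173/24) = 96/293, h(8.125) = 32/105, h(217/24) = 96/337.
Sum = Δx · [h(107/24) + h(5.375) + h(151/24) + ...].
Sum ≈ 1.907.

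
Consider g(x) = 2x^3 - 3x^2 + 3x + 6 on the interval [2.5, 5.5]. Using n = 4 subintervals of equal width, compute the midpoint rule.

Δx = (5.5 − 2.5)/4 = 0.75.
Midpoints: 2.875, 3.625, 4.375, 5.125.
g(2.875) = 37.35546875, g(3.625) = 72.72265625, g(4.375) = 129.18359375, g(5.125) = 211.80078125.
Sum = Δx · [g(2.875) + g(3.625) + g(4.375) + g(5.125)].
Sum = 338.296875.

338.296875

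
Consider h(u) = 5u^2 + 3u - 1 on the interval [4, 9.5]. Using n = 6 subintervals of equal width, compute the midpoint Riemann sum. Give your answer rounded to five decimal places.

1426.24103

Δu = (9.5 − 4)/6 = 11/12.
Midpoints: 107/24, 5.375, 151/24, 173/24, 8.125, 217/24.
h(107/24) = 64373/576, h(5.375) = 159.578125, h(151/24) = 124301/576, h(173/24) = 161525/576, h(8.125) = 353.453125, h(217/24) = 250493/576.
Sum = Δu · [h(107/24) + h(5.375) + h(151/24) + ...].
Sum ≈ 1426.24103.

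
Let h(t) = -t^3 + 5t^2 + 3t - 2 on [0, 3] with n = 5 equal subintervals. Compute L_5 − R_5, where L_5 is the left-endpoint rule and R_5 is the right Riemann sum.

L_5 = 24.24.
R_5 = 40.44.
L_5 − R_5 = -16.2.

-16.2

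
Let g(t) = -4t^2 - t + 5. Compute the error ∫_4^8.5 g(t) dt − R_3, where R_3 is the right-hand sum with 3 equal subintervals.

178.875

Exact integral: ∫_4^8.5 g(t) dt = -739.125.
R_3 = -918.
Error = -739.125 − (-918) = 178.875.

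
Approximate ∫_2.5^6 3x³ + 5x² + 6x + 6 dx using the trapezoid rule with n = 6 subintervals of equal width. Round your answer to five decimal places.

Δx = (6 − 2.5)/6 = 7/12.
f(2.5) = 99.125, f(37/12) = 30715/192, f(11/3) = 2188/9, f(4.25) = 352.109375, f(29/6) = 11773/24, f(65/12) = 381301/576, f(6) = 870.
T_6 = (Δx/2)·[f(x_0) + 2f(x_1) + ... + 2f(x_{5}) + f(x_6)].
Sum ≈ 1395.49638.

1395.49638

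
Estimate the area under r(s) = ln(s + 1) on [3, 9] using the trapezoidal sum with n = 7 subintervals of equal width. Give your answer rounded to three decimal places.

Δs = (9 − 3)/7 = 6/7.
r(3) ≈ 1.386, r(27/7) ≈ 1.580, r(33/7) ≈ 1.743, r(39/7) ≈ 1.883, r(45/7) ≈ 2.005, r(51/7) ≈ 2.115, r(57/7) ≈ 2.213, r(9) ≈ 2.303.
T_7 = (Δs/2)·[r(s_0) + 2r(s_1) + ... + 2r(s_{6}) + r(s_7)].
Sum ≈ 11.472.

11.472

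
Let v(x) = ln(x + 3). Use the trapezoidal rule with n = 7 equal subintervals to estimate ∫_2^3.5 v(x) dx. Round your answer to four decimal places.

Δx = (3.5 − 2)/7 = 3/14.
v(2) ≈ 1.6094, v(31/14) ≈ 1.6514, v(17/7) ≈ 1.6917, v(37/14) ≈ 1.7304, v(20/7) ≈ 1.7677, v(43/14) ≈ 1.8036, v(23/7) ≈ 1.8383, v(3.5) ≈ 1.8718.
T_7 = (Δx/2)·[v(x_0) + 2v(x_1) + ... + 2v(x_{6}) + v(x_7)].
Sum ≈ 2.6193.

2.6193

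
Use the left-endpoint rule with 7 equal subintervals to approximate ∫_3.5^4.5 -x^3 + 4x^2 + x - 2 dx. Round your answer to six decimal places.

Δx = (4.5 − 3.5)/7 = 1/7.
Left endpoints: 3.5, 51/14, 53/14, 55/14, 57/14, 59/14, 61/14.
f(3.5) = 7.625, f(51/14) = 17513/2744, f(53/14) = 13327/2744, f(55/14) = 8317/2744, f(57/14) = 2435/2744, f(59/14) = -4367/2744, f(61/14) = -12137/2744.
Sum = Δx · [f(3.5) + f(51/14) + f(53/14) + ...].
Sum ≈ 2.395408.

2.395408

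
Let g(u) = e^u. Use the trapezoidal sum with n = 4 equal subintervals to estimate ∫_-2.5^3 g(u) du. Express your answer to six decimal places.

23.059998

Δu = (3 − (-2.5))/4 = 1.375.
g(-2.5) ≈ 0.082085, g(-1.125) ≈ 0.324652, g(0.25) ≈ 1.284025, g(1.625) ≈ 5.078419, g(3) ≈ 20.085537.
T_4 = (Δu/2)·[g(u_0) + 2g(u_1) + 2g(u_2) + 2g(u_3) + g(u_4)].
Sum ≈ 23.059998.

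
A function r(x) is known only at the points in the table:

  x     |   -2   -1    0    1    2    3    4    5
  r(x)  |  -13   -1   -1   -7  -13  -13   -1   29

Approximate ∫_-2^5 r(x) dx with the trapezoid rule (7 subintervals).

-28

Δx = 1.
T_7 = (1/2)·[(-13) + 2·(-1) + 2·(-1) + 2·(-7) + 2·(-13) + 2·(-13) + 2·(-1) + 29] = -28.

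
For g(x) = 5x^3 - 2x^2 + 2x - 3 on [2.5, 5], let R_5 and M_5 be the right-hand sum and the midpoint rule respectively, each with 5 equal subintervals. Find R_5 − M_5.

R_5 = 805.
M_5 = 667.9296875.
R_5 − M_5 = 137.0703125.

137.0703125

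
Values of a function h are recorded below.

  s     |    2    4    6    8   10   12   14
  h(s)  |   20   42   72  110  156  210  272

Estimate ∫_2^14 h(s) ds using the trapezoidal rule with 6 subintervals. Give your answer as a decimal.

Δs = 2.
T_6 = (2/2)·[20 + 2·42 + 2·72 + 2·110 + 2·156 + 2·210 + 272] = 1472.

1472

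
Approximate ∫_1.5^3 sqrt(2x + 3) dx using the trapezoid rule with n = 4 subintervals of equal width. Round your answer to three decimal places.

4.100

Δx = (3 − 1.5)/4 = 0.375.
f(1.5) ≈ 2.449, f(1.875) ≈ 2.598, f(2.25) ≈ 2.739, f(2.625) ≈ 2.872, f(3) ≈ 3.000.
T_4 = (Δx/2)·[f(x_0) + 2f(x_1) + 2f(x_2) + 2f(x_3) + f(x_4)].
Sum ≈ 4.100.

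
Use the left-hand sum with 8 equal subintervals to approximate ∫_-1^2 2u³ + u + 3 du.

14.2734375

Δu = (2 − (-1))/8 = 0.375.
Left endpoints: -1, -0.625, -0.25, 0.125, 0.5, 0.875, 1.25, 1.625.
f(-1) = 0, f(-0.625) = 1.88671875, f(-0.25) = 2.71875, f(0.125) = 3.12890625, f(0.5) = 3.75, f(0.875) = 5.21484375, f(1.25) = 8.15625, f(1.625) = 13.20703125.
Sum = Δu · [f(-1) + f(-0.625) + f(-0.25) + ...].
Sum = 14.2734375.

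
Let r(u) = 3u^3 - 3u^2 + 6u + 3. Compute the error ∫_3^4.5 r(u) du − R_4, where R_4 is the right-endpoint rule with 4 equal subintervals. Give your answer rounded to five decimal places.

-32.51074

Exact integral: ∫_3^4.5 r(u) du = 220.921875.
R_4 ≈ 253.4326172.
Error ≈ 220.921875 − 253.4326172 ≈ -32.51074.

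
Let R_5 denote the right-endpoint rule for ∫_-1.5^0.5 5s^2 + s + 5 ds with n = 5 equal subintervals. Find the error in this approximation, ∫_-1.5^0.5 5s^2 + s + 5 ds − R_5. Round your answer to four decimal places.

Exact integral: ∫_-1.5^0.5 f(s) ds ≈ 14.833333.
R_5 = 13.5.
Error ≈ 14.833333 − 13.5 ≈ 1.3333.

1.3333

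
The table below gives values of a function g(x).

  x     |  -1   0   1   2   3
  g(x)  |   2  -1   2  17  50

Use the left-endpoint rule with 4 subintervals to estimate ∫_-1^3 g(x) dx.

20

Δx = 1.
Sum = 1·[2 + (-1) + 2 + 17] = 20.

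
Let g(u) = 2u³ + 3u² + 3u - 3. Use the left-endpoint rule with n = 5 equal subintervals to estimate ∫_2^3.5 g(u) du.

95.37

Δu = (3.5 − 2)/5 = 0.3.
Left endpoints: 2, 2.3, 2.6, 2.9, 3.2.
g(2) = 31, g(2.3) = 44.104, g(2.6) = 60.232, g(2.9) = 79.708, g(3.2) = 102.856.
Sum = Δu · [g(2) + g(2.3) + g(2.6) + g(2.9) + g(3.2)].
Sum = 95.37.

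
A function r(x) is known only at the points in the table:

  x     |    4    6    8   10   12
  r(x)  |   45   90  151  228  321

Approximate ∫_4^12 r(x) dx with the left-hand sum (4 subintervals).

1028

Δx = 2.
Sum = 2·[45 + 90 + 151 + 228] = 1028.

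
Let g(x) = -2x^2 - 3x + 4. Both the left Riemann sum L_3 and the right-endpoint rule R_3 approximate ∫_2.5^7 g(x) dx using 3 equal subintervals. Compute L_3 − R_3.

L_3 = -193.5.
R_3 = -342.
L_3 − R_3 = 148.5.

148.5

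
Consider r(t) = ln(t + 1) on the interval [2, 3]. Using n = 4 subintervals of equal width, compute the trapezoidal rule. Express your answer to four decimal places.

1.2489

Δt = (3 − 2)/4 = 0.25.
r(2) ≈ 1.0986, r(2.25) ≈ 1.1787, r(2.5) ≈ 1.2528, r(2.75) ≈ 1.3218, r(3) ≈ 1.3863.
T_4 = (Δt/2)·[r(t_0) + 2r(t_1) + 2r(t_2) + 2r(t_3) + r(t_4)].
Sum ≈ 1.2489.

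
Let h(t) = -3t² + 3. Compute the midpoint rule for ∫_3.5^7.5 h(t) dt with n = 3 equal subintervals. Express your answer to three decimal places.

-365.222

Δt = (7.5 − 3.5)/3 = 4/3.
Midpoints: 25/6, 5.5, 41/6.
h(25/6) = -589/12, h(5.5) = -87.75, h(41/6) = -1645/12.
Sum = Δt · [h(25/6) + h(5.5) + h(41/6)].
Sum ≈ -365.222.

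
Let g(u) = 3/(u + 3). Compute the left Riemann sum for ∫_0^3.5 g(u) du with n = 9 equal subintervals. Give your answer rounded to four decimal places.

2.4276

Δu = (3.5 − 0)/9 = 7/18.
Left endpoints: 0, 7/18, 7/9, 7/6, 14/9, 35/18, 7/3, 49/18, 28/9.
g(0) = 1, g(7/18) = 54/61, g(7/9) = 27/34, g(7/6) = 0.72, g(14/9) = 27/41, g(35/18) = 54/89, g(7/3) = 0.5625, g(49/18) = 54/103, g(28/9) = 27/55.
Sum = Δu · [g(0) + g(7/18) + g(7/9) + ...].
Sum ≈ 2.4276.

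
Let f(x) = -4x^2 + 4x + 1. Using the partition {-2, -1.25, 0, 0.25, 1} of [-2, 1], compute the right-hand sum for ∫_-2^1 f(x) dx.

-5.25

Subinterval widths: 0.75, 1.25, 0.25, 0.75.
Right endpoints: -1.25, 0, 0.25, 1.
f(-1.25) = -10.25, f(0) = 1, f(0.25) = 1.75, f(1) = 1.
Sum = Σ Δx_i · f(x_i).
Sum = -5.25.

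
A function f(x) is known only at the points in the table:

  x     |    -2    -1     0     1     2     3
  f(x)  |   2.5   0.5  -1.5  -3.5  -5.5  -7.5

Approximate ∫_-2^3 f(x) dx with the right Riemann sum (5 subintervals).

Δx = 1.
Sum = 1·[0.5 + (-1.5) + (-3.5) + (-5.5) + (-7.5)] = -17.5.

-17.5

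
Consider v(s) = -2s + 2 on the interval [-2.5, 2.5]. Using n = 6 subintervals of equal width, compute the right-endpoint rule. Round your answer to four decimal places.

5.8333

Δs = (2.5 − (-2.5))/6 = 5/6.
Right endpoints: -5/3, -5/6, 0, 5/6, 5/3, 2.5.
v(-5/3) = 16/3, v(-5/6) = 11/3, v(0) = 2, v(5/6) = 1/3, v(5/3) = -4/3, v(2.5) = -3.
Sum = Δs · [v(-5/3) + v(-5/6) + v(0) + ...].
Sum ≈ 5.8333.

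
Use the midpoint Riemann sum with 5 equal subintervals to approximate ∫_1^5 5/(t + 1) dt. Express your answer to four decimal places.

5.4643

Δt = (5 − 1)/5 = 0.8.
Midpoints: 1.4, 2.2, 3, 3.8, 4.6.
f(1.4) = 25/12, f(2.2) = 1.5625, f(3) = 1.25, f(3.8) = 25/24, f(4.6) = 25/28.
Sum = Δt · [f(1.4) + f(2.2) + f(3) + f(3.8) + f(4.6)].
Sum ≈ 5.4643.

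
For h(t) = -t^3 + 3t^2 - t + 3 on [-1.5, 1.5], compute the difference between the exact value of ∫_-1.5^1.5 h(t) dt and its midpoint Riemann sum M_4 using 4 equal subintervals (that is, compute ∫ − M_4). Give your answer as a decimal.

Exact integral: ∫_-1.5^1.5 h(t) dt = 15.75.
M_4 = 15.328125.
Error = 15.75 − 15.328125 = 0.421875.

0.421875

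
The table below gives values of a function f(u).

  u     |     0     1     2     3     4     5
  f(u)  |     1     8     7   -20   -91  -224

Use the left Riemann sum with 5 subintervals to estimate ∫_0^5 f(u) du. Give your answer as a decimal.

-95

Δu = 1.
Sum = 1·[1 + 8 + 7 + (-20) + (-91)] = -95.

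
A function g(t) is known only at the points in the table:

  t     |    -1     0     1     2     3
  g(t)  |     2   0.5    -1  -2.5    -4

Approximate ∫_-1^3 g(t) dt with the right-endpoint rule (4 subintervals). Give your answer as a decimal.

Δt = 1.
Sum = 1·[0.5 + (-1) + (-2.5) + (-4)] = -7.

-7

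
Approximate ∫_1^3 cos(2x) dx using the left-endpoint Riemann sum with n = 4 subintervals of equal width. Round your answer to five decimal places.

Δx = (3 − 1)/4 = 0.5.
Left endpoints: 1, 1.5, 2, 2.5.
f(1) ≈ -0.41615, f(1.5) ≈ -0.98999, f(2) ≈ -0.65364, f(2.5) ≈ 0.28366.
Sum = Δx · [f(1) + f(1.5) + f(2) + f(2.5)].
Sum ≈ -0.88806.

-0.88806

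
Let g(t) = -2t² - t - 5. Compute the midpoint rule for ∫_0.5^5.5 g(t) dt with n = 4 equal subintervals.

Δt = (5.5 − 0.5)/4 = 1.25.
Midpoints: 1.125, 2.375, 3.625, 4.875.
g(1.125) = -8.65625, g(2.375) = -18.65625, g(3.625) = -34.90625, g(4.875) = -57.40625.
Sum = Δt · [g(1.125) + g(2.375) + g(3.625) + g(4.875)].
Sum = -149.53125.

-149.53125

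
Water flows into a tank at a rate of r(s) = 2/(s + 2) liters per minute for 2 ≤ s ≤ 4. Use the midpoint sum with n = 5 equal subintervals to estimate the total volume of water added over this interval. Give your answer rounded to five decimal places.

0.81047

Δs = (4 − 2)/5 = 0.4.
Midpoints: 2.2, 2.6, 3, 3.4, 3.8.
r(2.2) = 10/21, r(2.6) = 10/23, r(3) = 0.4, r(3.4) = 10/27, r(3.8) = 10/29.
Sum = Δs · [r(2.2) + r(2.6) + r(3) + r(3.4) + r(3.8)].
Sum ≈ 0.81047.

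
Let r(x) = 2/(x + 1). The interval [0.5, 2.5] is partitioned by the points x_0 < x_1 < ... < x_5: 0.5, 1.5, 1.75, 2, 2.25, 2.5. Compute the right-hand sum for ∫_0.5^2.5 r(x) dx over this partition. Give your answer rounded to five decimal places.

Subinterval widths: 1, 0.25, 0.25, 0.25, 0.25.
Right endpoints: 1.5, 1.75, 2, 2.25, 2.5.
r(1.5) = 0.8, r(1.75) = 8/11, r(2) = 2/3, r(2.25) = 8/13, r(2.5) = 4/7.
Sum = Σ Δx_i · r(x_i).
Sum ≈ 1.44519.

1.44519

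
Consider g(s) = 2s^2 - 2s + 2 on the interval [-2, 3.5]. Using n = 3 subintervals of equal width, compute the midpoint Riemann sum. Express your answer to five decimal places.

33.58565

Δs = (3.5 − (-2))/3 = 11/6.
Midpoints: -13/12, 0.75, 31/12.
g(-13/12) = 469/72, g(0.75) = 1.625, g(31/12) = 733/72.
Sum = Δs · [g(-13/12) + g(0.75) + g(31/12)].
Sum ≈ 33.58565.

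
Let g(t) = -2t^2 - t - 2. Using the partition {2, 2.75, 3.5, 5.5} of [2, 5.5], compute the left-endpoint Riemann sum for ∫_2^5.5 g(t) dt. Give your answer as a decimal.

-83.90625

Subinterval widths: 0.75, 0.75, 2.
Left endpoints: 2, 2.75, 3.5.
g(2) = -12, g(2.75) = -19.875, g(3.5) = -30.
Sum = Σ Δt_i · g(t_i).
Sum = -83.90625.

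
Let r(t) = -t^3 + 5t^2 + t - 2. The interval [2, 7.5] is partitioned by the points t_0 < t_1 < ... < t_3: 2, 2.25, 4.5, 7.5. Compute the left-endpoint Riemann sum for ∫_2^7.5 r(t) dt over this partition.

72.76171875

Subinterval widths: 0.25, 2.25, 3.
Left endpoints: 2, 2.25, 4.5.
r(2) = 12, r(2.25) = 14.171875, r(4.5) = 12.625.
Sum = Σ Δt_i · r(t_i).
Sum = 72.76171875.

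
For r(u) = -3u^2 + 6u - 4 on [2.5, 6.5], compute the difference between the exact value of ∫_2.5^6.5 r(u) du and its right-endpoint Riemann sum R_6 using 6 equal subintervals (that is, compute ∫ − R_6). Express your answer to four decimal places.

Exact integral: ∫_2.5^6.5 r(u) du = -167.
R_6 ≈ -195.888889.
Error ≈ -167 − (-195.888889) ≈ 28.8889.

28.8889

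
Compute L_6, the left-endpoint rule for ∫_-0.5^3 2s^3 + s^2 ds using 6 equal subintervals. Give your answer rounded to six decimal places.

Δs = (3 − (-0.5))/6 = 7/12.
Left endpoints: -0.5, 1/12, 2/3, 1.25, 11/6, 29/12.
f(-0.5) = 0, f(1/12) = 7/864, f(2/3) = 28/27, f(1.25) = 5.46875, f(11/6) = 847/54, f(29/12) = 29435/864.
Sum = Δs · [f(-0.5) + f(1/12) + f(2/3) + ...].
Sum ≈ 32.822627.

32.822627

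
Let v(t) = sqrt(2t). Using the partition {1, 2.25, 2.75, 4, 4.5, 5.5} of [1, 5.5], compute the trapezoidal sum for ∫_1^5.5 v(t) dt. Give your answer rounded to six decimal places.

11.175282

Subinterval widths: 1.25, 0.5, 1.25, 0.5, 1.
v(1) ≈ 1.414214, v(2.25) ≈ 2.121320, v(2.75) ≈ 2.345208, v(4) ≈ 2.828427, v(4.5) ≈ 3.000000, v(5.5) ≈ 3.316625.
On each subinterval the trapezoid contributes (Δt_i/2)·[v(t_{i-1}) + v(t_i)].
Sum ≈ 11.175282.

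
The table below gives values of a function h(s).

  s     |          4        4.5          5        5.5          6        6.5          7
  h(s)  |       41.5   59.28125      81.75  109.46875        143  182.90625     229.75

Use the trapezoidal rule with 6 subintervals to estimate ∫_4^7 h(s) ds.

Δs = 0.5.
T_6 = (0.5/2)·[41.5 + 2·59.28125 + 2·81.75 + 2·109.46875 + 2·143 + 2·182.90625 + 229.75] = 356.015625.

356.015625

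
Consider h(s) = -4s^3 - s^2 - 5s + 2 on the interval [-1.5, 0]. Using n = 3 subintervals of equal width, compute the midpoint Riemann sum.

Δs = (0 − (-1.5))/3 = 0.5.
Midpoints: -1.25, -0.75, -0.25.
h(-1.25) = 14.5, h(-0.75) = 6.875, h(-0.25) = 3.25.
Sum = Δs · [h(-1.25) + h(-0.75) + h(-0.25)].
Sum = 12.3125.

12.3125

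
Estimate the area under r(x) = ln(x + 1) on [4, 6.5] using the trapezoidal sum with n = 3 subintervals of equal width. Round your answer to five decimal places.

4.56073

Δx = (6.5 − 4)/3 = 5/6.
r(4) ≈ 1.60944, r(29/6) ≈ 1.76359, r(17/3) ≈ 1.89712, r(6.5) ≈ 2.01490.
T_3 = (Δx/2)·[r(x_0) + 2r(x_1) + 2r(x_2) + r(x_3)].
Sum ≈ 4.56073.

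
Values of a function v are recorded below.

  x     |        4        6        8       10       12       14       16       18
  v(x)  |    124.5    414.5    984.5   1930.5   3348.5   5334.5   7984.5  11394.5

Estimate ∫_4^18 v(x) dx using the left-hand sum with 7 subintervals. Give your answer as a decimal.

40243

Δx = 2.
Sum = 2·[124.5 + 414.5 + 984.5 + 1930.5 + 3348.5 + 5334.5 + 7984.5] = 40243.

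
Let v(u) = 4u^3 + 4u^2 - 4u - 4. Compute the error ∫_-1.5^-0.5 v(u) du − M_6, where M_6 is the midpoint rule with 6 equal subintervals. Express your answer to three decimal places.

-0.019

Exact integral: ∫_-1.5^-0.5 v(u) du ≈ -0.66667.
M_6 ≈ -0.64815.
Error ≈ -0.66667 − (-0.64815) ≈ -0.019.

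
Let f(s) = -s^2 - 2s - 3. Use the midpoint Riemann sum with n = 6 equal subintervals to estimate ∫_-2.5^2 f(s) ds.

-18.9140625

Δs = (2 − (-2.5))/6 = 0.75.
Midpoints: -2.125, -1.375, -0.625, 0.125, 0.875, 1.625.
f(-2.125) = -3.265625, f(-1.375) = -2.140625, f(-0.625) = -2.140625, f(0.125) = -3.265625, f(0.875) = -5.515625, f(1.625) = -8.890625.
Sum = Δs · [f(-2.125) + f(-1.375) + f(-0.625) + ...].
Sum = -18.9140625.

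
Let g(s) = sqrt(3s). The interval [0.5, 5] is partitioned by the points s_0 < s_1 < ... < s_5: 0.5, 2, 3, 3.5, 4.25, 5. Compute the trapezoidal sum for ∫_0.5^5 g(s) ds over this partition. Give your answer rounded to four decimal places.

12.3861

Subinterval widths: 1.5, 1, 0.5, 0.75, 0.75.
g(0.5) ≈ 1.2247, g(2) ≈ 2.4495, g(3) ≈ 3.0000, g(3.5) ≈ 3.2404, g(4.25) ≈ 3.5707, g(5) ≈ 3.8730.
On each subinterval the trapezoid contributes (Δs_i/2)·[g(s_{i-1}) + g(s_i)].
Sum ≈ 12.3861.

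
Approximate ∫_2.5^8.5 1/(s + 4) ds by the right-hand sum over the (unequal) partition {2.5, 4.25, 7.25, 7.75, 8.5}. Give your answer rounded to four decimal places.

0.5813

Subinterval widths: 1.75, 3, 0.5, 0.75.
Right endpoints: 4.25, 7.25, 7.75, 8.5.
f(4.25) = 4/33, f(7.25) = 4/45, f(7.75) = 4/47, f(8.5) = 0.08.
Sum = Σ Δs_i · f(s_i).
Sum ≈ 0.5813.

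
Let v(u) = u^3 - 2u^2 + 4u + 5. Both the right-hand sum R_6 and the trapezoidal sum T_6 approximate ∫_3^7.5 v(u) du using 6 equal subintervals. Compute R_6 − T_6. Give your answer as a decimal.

R_6 = 749.70703125.
T_6 = 630.31640625.
R_6 − T_6 = 119.390625.

119.390625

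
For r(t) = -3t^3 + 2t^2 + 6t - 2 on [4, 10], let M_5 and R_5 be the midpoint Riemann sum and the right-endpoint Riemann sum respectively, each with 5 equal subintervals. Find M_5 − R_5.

M_5 = -6400.08.
R_5 = -8094.24.
M_5 − R_5 = 1694.16.

1694.16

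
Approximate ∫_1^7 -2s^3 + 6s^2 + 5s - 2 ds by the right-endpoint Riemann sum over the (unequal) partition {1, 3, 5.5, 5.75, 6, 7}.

-733.1484375

Subinterval widths: 2, 2.5, 0.25, 0.25, 1.
Right endpoints: 3, 5.5, 5.75, 6, 7.
f(3) = 13, f(5.5) = -125.75, f(5.75) = -155.09375, f(6) = -188, f(7) = -359.
Sum = Σ Δs_i · f(s_i).
Sum = -733.1484375.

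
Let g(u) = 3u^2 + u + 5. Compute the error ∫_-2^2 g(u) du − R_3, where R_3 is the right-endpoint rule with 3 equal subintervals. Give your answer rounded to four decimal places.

-6.2222

Exact integral: ∫_-2^2 g(u) du = 36.
R_3 ≈ 42.222222.
Error ≈ 36 − 42.222222 ≈ -6.2222.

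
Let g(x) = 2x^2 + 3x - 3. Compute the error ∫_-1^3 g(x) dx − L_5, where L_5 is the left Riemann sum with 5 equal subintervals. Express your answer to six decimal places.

Exact integral: ∫_-1^3 g(x) dx ≈ 18.66666667.
L_5 = 8.32.
Error ≈ 18.66666667 − 8.32 ≈ 10.346667.

10.346667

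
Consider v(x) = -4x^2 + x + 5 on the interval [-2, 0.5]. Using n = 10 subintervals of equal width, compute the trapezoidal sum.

-0.3125

Δx = (0.5 − (-2))/10 = 0.25.
v(-2) = -13, v(-1.75) = -9, v(-1.5) = -5.5, v(-1.25) = -2.5, v(-1) = 0, v(-0.75) = 2, v(-0.5) = 3.5, v(-0.25) = 4.5, v(0) = 5, v(0.25) = 5, v(0.5) = 4.5.
T_10 = (Δx/2)·[v(x_0) + 2v(x_1) + ... + 2v(x_{9}) + v(x_10)].
Sum = -0.3125.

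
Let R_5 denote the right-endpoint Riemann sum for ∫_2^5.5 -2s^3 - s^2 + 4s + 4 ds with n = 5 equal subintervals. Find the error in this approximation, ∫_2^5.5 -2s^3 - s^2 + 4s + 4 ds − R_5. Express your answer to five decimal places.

121.86708

Exact integral: ∫_2^5.5 f(s) ds ≈ -435.8229167.
R_5 = -557.69.
Error ≈ -435.8229167 − (-557.69) ≈ 121.86708.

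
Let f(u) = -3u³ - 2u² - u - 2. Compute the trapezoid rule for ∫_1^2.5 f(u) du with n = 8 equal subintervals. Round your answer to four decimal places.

-44.0779

Δu = (2.5 − 1)/8 = 0.1875.
f(1) = -8, f(1.1875) = -45185/4096, f(1.375) = -7657/512, f(1.5625) = -81467/4096, f(1.75) = -25.953125, f(1.9375) = -136253/4096, f(2.125) = -21475/512, f(2.3125) = -213431/4096, f(2.5) = -63.875.
T_8 = (Δu/2)·[f(u_0) + 2f(u_1) + ... + 2f(u_{7}) + f(u_8)].
Sum ≈ -44.0779.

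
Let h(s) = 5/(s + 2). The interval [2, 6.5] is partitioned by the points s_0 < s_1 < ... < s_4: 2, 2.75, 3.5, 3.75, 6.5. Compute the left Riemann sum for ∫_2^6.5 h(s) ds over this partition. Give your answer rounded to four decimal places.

4.3456

Subinterval widths: 0.75, 0.75, 0.25, 2.75.
Left endpoints: 2, 2.75, 3.5, 3.75.
h(2) = 1.25, h(2.75) = 20/19, h(3.5) = 10/11, h(3.75) = 20/23.
Sum = Σ Δs_i · h(s_i).
Sum ≈ 4.3456.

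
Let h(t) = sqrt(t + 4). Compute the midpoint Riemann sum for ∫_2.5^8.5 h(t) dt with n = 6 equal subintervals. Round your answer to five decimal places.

18.41718

Δt = (8.5 − 2.5)/6 = 1.
Midpoints: 3, 4, 5, 6, 7, 8.
h(3) ≈ 2.64575, h(4) ≈ 2.82843, h(5) ≈ 3.00000, h(6) ≈ 3.16228, h(7) ≈ 3.31662, h(8) ≈ 3.46410.
Sum = Δt · [h(3) + h(4) + h(5) + ...].
Sum ≈ 18.41718.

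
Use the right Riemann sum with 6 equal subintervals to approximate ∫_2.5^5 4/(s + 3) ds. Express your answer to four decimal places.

Δs = (5 − 2.5)/6 = 5/12.
Right endpoints: 35/12, 10/3, 3.75, 25/6, 55/12, 5.
f(35/12) = 48/71, f(10/3) = 12/19, f(3.75) = 16/27, f(25/6) = 24/43, f(55/12) = 48/91, f(5) = 0.5.
Sum = Δs · [f(35/12) + f(10/3) + f(3.75) + ...].
Sum ≈ 1.4524.

1.4524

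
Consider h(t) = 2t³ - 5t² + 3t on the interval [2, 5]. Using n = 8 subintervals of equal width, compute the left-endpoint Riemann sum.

Δt = (5 − 2)/8 = 0.375.
Left endpoints: 2, 2.375, 2.75, 3.125, 3.5, 3.875, 4.25, 4.625.
h(2) = 2, h(2.375) = 5.71484375, h(2.75) = 12.03125, h(3.125) = 21.58203125, h(3.5) = 35, h(3.875) = 52.91796875, h(4.25) = 75.96875, h(4.625) = 104.78515625.
Sum = Δt · [h(2) + h(2.375) + h(2.75) + ...].
Sum = 116.25.

116.25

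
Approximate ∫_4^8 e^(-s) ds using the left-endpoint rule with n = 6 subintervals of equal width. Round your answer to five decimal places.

0.02463

Δs = (8 − 4)/6 = 2/3.
Left endpoints: 4, 14/3, 16/3, 6, 20/3, 22/3.
f(4) ≈ 0.01832, f(14/3) ≈ 0.00940, f(16/3) ≈ 0.00483, f(6) ≈ 0.00248, f(20/3) ≈ 0.00127, f(22/3) ≈ 0.00065.
Sum = Δs · [f(4) + f(14/3) + f(16/3) + ...].
Sum ≈ 0.02463.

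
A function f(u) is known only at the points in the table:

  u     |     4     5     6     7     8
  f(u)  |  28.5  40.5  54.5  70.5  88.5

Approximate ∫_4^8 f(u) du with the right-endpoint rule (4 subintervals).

Δu = 1.
Sum = 1·[40.5 + 54.5 + 70.5 + 88.5] = 254.

254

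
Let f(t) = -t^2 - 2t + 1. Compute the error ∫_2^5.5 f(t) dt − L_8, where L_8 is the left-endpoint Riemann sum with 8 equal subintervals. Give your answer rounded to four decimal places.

Exact integral: ∫_2^5.5 f(t) dt ≈ -75.541667.
L_8 ≈ -68.379883.
Error ≈ -75.541667 − (-68.379883) ≈ -7.1618.

-7.1618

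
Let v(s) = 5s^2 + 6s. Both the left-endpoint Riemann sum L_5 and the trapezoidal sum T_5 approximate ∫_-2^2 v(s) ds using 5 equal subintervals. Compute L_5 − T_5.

L_5 = 19.2.
T_5 = 28.8.
L_5 − T_5 = -9.6.

-9.6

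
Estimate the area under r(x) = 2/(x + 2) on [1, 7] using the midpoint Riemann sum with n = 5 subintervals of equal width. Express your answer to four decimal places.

Δx = (7 − 1)/5 = 1.2.
Midpoints: 1.6, 2.8, 4, 5.2, 6.4.
r(1.6) = 5/9, r(2.8) = 5/12, r(4) = 1/3, r(5.2) = 5/18, r(6.4) = 5/21.
Sum = Δx · [r(1.6) + r(2.8) + r(4) + r(5.2) + r(6.4)].
Sum ≈ 2.1857.

2.1857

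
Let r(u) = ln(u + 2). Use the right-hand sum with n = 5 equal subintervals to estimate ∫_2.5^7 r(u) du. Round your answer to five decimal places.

8.81111

Δu = (7 − 2.5)/5 = 0.9.
Right endpoints: 3.4, 4.3, 5.2, 6.1, 7.
r(3.4) ≈ 1.68640, r(4.3) ≈ 1.84055, r(5.2) ≈ 1.97408, r(6.1) ≈ 2.09186, r(7) ≈ 2.19722.
Sum = Δu · [r(3.4) + r(4.3) + r(5.2) + r(6.1) + r(7)].
Sum ≈ 8.81111.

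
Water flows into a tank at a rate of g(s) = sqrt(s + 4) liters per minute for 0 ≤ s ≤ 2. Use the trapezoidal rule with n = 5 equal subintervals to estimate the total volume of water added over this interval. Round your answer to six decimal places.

4.464014

Δs = (2 − 0)/5 = 0.4.
g(0) ≈ 2.000000, g(0.4) ≈ 2.097618, g(0.8) ≈ 2.190890, g(1.2) ≈ 2.280351, g(1.6) ≈ 2.366432, g(2) ≈ 2.449490.
T_5 = (Δs/2)·[g(s_0) + 2g(s_1) + ... + 2g(s_{4}) + g(s_5)].
Sum ≈ 4.464014.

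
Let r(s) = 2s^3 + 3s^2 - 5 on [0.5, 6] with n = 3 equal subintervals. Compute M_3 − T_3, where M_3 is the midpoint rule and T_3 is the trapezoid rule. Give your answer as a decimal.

M_3 ≈ 801.682292.
T_3 ≈ 905.666667.
M_3 − T_3 = -103.984375.

-103.984375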